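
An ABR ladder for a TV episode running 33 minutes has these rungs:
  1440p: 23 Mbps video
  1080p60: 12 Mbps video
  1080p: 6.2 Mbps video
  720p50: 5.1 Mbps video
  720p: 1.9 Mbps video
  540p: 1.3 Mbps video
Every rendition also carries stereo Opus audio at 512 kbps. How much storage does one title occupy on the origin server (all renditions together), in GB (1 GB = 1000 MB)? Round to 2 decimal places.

13.01 GB

33 min = 1980 s
Audio: 512 kbps = 0.512 Mbps.
Sum of rendition bitrates: (23+0.512) + (12+0.512) + (6.2+0.512) + (5.1+0.512) + (1.9+0.512) + (1.3+0.512) = 52.572 Mbps.
× 1980 s = 104,093 Mb = 13,012 MB = 13.01 GB.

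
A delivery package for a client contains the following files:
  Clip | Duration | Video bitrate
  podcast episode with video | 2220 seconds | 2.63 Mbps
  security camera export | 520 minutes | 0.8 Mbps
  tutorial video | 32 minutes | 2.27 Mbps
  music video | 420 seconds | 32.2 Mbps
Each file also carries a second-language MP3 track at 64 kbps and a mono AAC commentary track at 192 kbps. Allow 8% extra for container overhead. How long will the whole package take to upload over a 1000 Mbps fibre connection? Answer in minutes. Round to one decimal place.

1.0 minutes

Audio total: 64 + 192 = 256 kbps = 0.256 Mbps.
podcast episode with video: 2.886 Mbps × 2220 s × 1.08 = 6919.5 Mb
security camera export: 1.056 Mbps × 31200 s × 1.08 = 35583.0 Mb
tutorial video: 2.526 Mbps × 1920 s × 1.08 = 5237.9 Mb
music video: 32.456 Mbps × 420 s × 1.08 = 14722.0 Mb
Total: 62462.4 Mb = 7807.8 MB.
At 1000 Mbps: 62462.4 / 1000 = 62 s ≈ 1.04 minutes.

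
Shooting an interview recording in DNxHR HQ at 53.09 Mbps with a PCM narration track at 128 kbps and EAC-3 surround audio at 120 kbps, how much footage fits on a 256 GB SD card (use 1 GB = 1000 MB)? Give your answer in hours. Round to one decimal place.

Audio total: 128 + 120 = 248 kbps = 0.248 Mbps.
Total bitrate: 53.09 + 0.248 = 53.338 Mbps.
Capacity: 256 GB = 2,048,000 Mb.
Recording time: 2,048,000 / 53.338 = 38,397 s ≈ 10.7 hours.

10.7 hours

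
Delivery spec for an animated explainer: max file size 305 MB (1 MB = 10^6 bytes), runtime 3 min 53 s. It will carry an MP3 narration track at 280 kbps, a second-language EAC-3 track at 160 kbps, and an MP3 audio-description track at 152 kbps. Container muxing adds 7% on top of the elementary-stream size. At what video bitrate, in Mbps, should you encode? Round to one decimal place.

9.2 Mbps

Budget: 305 MB = 2440.0 Mb.
Stream payload after overhead: 2440.0 / 1.07 = 2280.4 Mb.
3 min 53 s = 233 s
Total bitrate budget: 2280.4 Mb / 233 s = 9.787 Mbps.
Audio total: 280 + 160 + 152 = 592 kbps = 0.592 Mbps.
Video: 9.787 − 0.592 = 9.195 Mbps.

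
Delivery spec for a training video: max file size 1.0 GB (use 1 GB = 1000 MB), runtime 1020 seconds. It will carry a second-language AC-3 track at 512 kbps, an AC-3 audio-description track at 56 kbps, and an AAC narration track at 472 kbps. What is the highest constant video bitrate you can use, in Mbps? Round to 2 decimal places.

6.80 Mbps

Budget: 1.0 GB = 8000.0 Mb.
Total bitrate budget: 8000.0 Mb / 1020 s = 7.843 Mbps.
Audio total: 512 + 56 + 472 = 1040 kbps = 1.040 Mbps.
Video: 7.843 − 1.040 = 6.803 Mbps.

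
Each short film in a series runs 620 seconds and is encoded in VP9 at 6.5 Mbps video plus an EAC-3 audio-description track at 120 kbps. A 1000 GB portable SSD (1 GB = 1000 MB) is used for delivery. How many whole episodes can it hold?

1949

Audio: 120 kbps = 0.120 Mbps.
Total bitrate: 6.620 Mbps.
Per item: 6.620 Mbps × 620 s = 4,104 Mb = 513.0 MB.
Capacity: 1000 GB = 8,000,000 Mb; 1949.13 items → 1949 complete.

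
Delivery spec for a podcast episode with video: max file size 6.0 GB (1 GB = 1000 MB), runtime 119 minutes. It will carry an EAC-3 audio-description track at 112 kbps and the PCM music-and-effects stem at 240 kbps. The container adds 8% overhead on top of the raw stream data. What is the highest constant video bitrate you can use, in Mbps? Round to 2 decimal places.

5.87 Mbps

Budget: 6.0 GB = 48000.0 Mb.
Stream payload after overhead: 48000.0 / 1.08 = 44444.4 Mb.
119 min = 7140 s
Total bitrate budget: 44444.4 Mb / 7140 s = 6.225 Mbps.
Audio total: 112 + 240 = 352 kbps = 0.352 Mbps.
Video: 6.225 − 0.352 = 5.873 Mbps.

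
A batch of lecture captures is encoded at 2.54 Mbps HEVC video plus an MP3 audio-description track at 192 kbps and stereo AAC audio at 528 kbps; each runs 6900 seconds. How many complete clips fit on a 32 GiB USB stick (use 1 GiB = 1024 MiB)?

Audio total: 192 + 528 = 720 kbps = 0.720 Mbps.
Total bitrate: 3.260 Mbps.
Per item: 3.260 Mbps × 6900 s = 22,494 Mb = 2,812 MB.
Capacity: 32 GiB = 274,878 Mb; 12.22 items → 12 complete.

12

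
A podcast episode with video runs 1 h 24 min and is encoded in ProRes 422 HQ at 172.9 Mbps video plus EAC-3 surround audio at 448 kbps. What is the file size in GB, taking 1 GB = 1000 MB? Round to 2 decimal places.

1 h 24 min = 84 min = 5040 s
Audio: 448 kbps = 0.448 Mbps.
Total bitrate: 172.9 + 0.448 = 173.348 Mbps.
Stream data: 173.348 Mbps × 5040 s = 873673.9 Mb.
873,674 Mb ÷ 8 = 109,209 MB → 109.2 GB.

109.21 GB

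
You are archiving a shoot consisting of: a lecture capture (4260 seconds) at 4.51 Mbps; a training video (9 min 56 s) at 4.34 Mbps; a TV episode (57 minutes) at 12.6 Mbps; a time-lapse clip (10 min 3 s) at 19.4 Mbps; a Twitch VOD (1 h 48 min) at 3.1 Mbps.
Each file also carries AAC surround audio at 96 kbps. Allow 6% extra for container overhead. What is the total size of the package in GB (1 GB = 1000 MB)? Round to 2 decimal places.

Audio: 96 kbps = 0.096 Mbps.
lecture capture: 4.606 Mbps × 4260 s × 1.06 = 20798.9 Mb
training video: 4.436 Mbps × 596 s × 1.06 = 2802.5 Mb
TV episode: 12.696 Mbps × 3420 s × 1.06 = 46025.5 Mb
time-lapse clip: 19.496 Mbps × 603 s × 1.06 = 12461.5 Mb
Twitch VOD: 3.196 Mbps × 6480 s × 1.06 = 21952.7 Mb
Total: 104041.0 Mb = 13005.1 MB.
= 13.01 GB.

13.01 GB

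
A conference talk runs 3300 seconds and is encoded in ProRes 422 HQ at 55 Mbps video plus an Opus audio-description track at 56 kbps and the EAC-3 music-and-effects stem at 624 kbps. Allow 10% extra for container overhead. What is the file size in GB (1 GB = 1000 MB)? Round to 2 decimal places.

25.26 GB

Audio total: 56 + 624 = 680 kbps = 0.680 Mbps.
Total bitrate: 55 + 0.680 = 55.680 Mbps.
Stream data: 55.680 Mbps × 3300 s = 183744.0 Mb.
With 10% container overhead: ×1.10.
202,118 Mb ÷ 8 = 25,265 MB → 25.26 GB.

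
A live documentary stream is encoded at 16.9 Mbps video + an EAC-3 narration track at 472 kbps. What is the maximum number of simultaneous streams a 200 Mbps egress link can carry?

Audio: 472 kbps = 0.472 Mbps.
Per-viewer media rate: 17.372 Mbps.
200 Mbps = 200.0 Mbps; 200.0 / 17.372 = 11.51 → 11 viewers.

11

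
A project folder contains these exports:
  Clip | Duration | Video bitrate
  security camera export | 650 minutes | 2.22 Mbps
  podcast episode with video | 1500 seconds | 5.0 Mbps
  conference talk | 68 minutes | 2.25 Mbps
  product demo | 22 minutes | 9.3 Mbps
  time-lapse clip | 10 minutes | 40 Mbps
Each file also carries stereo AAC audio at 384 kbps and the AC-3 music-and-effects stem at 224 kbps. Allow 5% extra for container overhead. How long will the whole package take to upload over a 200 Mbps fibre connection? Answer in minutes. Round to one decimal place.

Audio total: 384 + 224 = 608 kbps = 0.608 Mbps.
security camera export: 2.828 Mbps × 39000 s × 1.05 = 115806.6 Mb
podcast episode with video: 5.608 Mbps × 1500 s × 1.05 = 8832.6 Mb
conference talk: 2.858 Mbps × 4080 s × 1.05 = 12243.7 Mb
product demo: 9.908 Mbps × 1320 s × 1.05 = 13732.5 Mb
time-lapse clip: 40.608 Mbps × 600 s × 1.05 = 25583.0 Mb
Total: 176198.4 Mb = 22024.8 MB.
At 200 Mbps: 176198.4 / 200 = 881 s ≈ 14.7 minutes.

14.7 minutes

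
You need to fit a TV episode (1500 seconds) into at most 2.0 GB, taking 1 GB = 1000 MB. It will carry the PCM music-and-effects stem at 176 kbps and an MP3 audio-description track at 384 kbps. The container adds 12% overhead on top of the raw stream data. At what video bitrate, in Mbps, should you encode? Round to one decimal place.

9.0 Mbps

Budget: 2.0 GB = 16000.0 Mb.
Stream payload after overhead: 16000.0 / 1.12 = 14285.7 Mb.
Total bitrate budget: 14285.7 Mb / 1500 s = 9.524 Mbps.
Audio total: 176 + 384 = 560 kbps = 0.560 Mbps.
Video: 9.524 − 0.560 = 8.964 Mbps.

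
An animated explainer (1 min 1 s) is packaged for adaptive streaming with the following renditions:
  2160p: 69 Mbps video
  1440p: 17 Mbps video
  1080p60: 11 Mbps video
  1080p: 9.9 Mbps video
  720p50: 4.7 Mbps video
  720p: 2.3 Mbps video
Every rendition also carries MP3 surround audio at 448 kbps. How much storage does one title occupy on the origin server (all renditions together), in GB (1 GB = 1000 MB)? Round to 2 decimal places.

0.89 GB

1 min 1 s = 61 s
Audio: 448 kbps = 0.448 Mbps.
Sum of rendition bitrates: (69+0.448) + (17+0.448) + (11+0.448) + (9.9+0.448) + (4.7+0.448) + (2.3+0.448) = 116.588 Mbps.
× 61 s = 7,112 Mb = 889.0 MB = 0.889 GB.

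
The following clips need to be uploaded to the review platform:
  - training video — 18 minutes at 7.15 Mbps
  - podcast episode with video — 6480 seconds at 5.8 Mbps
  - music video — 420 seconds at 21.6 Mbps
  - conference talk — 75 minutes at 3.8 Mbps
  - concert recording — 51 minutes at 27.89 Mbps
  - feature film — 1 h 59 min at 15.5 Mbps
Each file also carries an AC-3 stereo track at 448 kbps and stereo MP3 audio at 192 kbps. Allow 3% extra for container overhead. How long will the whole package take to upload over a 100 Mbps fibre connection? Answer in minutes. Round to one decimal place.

48.4 minutes

Audio total: 448 + 192 = 640 kbps = 0.640 Mbps.
training video: 7.790 Mbps × 1080 s × 1.03 = 8665.6 Mb
podcast episode with video: 6.440 Mbps × 6480 s × 1.03 = 42983.1 Mb
music video: 22.240 Mbps × 420 s × 1.03 = 9621.0 Mb
conference talk: 4.440 Mbps × 4500 s × 1.03 = 20579.4 Mb
concert recording: 28.530 Mbps × 3060 s × 1.03 = 89920.9 Mb
feature film: 16.140 Mbps × 7140 s × 1.03 = 118696.8 Mb
Total: 290466.8 Mb = 36308.3 MB.
At 100 Mbps: 290466.8 / 100 = 2905 s ≈ 48.4 minutes.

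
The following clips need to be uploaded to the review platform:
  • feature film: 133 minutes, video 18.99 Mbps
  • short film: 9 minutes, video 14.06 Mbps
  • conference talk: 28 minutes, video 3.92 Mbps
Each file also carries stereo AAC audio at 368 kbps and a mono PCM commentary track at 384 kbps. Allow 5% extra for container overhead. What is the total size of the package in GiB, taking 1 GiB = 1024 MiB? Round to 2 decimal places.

Audio total: 368 + 384 = 752 kbps = 0.752 Mbps.
feature film: 19.742 Mbps × 7980 s × 1.05 = 165418.2 Mb
short film: 14.812 Mbps × 540 s × 1.05 = 8398.4 Mb
conference talk: 4.672 Mbps × 1680 s × 1.05 = 8241.4 Mb
Total: 182058.0 Mb = 22757.3 MB.
= 21.19 GiB.

21.19 GiB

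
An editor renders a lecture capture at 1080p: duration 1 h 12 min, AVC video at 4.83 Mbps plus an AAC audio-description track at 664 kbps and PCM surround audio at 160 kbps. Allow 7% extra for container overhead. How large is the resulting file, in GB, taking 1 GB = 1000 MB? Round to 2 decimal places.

1 h 12 min = 72 min = 4320 s
Audio total: 664 + 160 = 824 kbps = 0.824 Mbps.
Total bitrate: 4.83 + 0.824 = 5.654 Mbps.
Stream data: 5.654 Mbps × 4320 s = 24425.3 Mb.
With 7% container overhead: ×1.07.
26,135 Mb ÷ 8 = 3,267 MB → 3.267 GB.

3.27 GB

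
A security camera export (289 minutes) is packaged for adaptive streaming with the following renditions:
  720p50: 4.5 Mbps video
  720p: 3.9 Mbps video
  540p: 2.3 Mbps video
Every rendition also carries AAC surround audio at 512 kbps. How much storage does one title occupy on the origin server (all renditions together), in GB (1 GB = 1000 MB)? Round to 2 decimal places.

289 min = 17340 s
Audio: 512 kbps = 0.512 Mbps.
Sum of rendition bitrates: (4.5+0.512) + (3.9+0.512) + (2.3+0.512) = 12.236 Mbps.
× 17340 s = 212,172 Mb = 26,522 MB = 26.52 GB.

26.52 GB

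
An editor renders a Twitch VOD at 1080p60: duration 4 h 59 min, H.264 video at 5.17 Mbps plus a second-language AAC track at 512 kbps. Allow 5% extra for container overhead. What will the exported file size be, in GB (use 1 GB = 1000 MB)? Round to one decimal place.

4 h 59 min = 299 min = 17940 s
Audio: 512 kbps = 0.512 Mbps.
Total bitrate: 5.17 + 0.512 = 5.682 Mbps.
Stream data: 5.682 Mbps × 17940 s = 101935.1 Mb.
With 5% container overhead: ×1.05.
107,032 Mb ÷ 8 = 13,379 MB → 13.38 GB.

13.4 GB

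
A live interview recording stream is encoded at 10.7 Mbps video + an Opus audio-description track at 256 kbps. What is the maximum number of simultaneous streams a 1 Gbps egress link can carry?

91

Audio: 256 kbps = 0.256 Mbps.
Per-viewer media rate: 10.956 Mbps.
1 Gbps = 1,000 Mbps; 1,000 / 10.956 = 91.27 → 91 viewers.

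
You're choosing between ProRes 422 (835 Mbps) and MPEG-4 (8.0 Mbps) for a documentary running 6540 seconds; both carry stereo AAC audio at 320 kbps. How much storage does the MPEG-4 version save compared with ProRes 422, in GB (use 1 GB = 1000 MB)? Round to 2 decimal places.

Audio: 320 kbps = 0.320 Mbps.
ProRes 422: 835.320 Mbps × 6540 s = 5462992.8 Mb = 682.874 GB.
MPEG-4: 8.320 Mbps × 6540 s = 54412.8 Mb = 6.802 GB.
Saving: 682.874 − 6.802 = 676.072 GB.

676.07 GB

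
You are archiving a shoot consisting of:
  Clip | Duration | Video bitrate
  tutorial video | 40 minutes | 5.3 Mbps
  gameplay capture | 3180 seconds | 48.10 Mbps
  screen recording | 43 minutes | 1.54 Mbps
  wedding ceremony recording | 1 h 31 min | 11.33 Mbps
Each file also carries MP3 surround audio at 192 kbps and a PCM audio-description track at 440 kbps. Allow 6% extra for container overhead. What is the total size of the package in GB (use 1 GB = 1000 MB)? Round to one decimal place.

31.8 GB

Audio total: 192 + 440 = 632 kbps = 0.632 Mbps.
tutorial video: 5.932 Mbps × 2400 s × 1.06 = 15091.0 Mb
gameplay capture: 48.732 Mbps × 3180 s × 1.06 = 164265.8 Mb
screen recording: 2.172 Mbps × 2580 s × 1.06 = 5940.0 Mb
wedding ceremony recording: 11.962 Mbps × 5460 s × 1.06 = 69231.3 Mb
Total: 254528.1 Mb = 31816.0 MB.
= 31.82 GB.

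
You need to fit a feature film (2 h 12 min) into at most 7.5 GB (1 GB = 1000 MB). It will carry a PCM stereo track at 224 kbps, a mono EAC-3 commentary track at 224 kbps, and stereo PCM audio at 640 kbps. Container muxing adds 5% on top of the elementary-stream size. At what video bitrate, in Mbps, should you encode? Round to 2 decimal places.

6.13 Mbps

Budget: 7.5 GB = 60000.0 Mb.
Stream payload after overhead: 60000.0 / 1.05 = 57142.9 Mb.
2 h 12 min = 132 min = 7920 s
Total bitrate budget: 57142.9 Mb / 7920 s = 7.215 Mbps.
Audio total: 224 + 224 + 640 = 1088 kbps = 1.088 Mbps.
Video: 7.215 − 1.088 = 6.127 Mbps.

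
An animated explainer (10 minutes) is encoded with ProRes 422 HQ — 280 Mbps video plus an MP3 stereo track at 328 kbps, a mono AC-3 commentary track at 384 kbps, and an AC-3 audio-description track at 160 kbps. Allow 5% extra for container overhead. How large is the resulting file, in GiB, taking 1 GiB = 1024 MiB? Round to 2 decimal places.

20.60 GiB

10 min = 600 s
Audio total: 328 + 384 + 160 = 872 kbps = 0.872 Mbps.
Total bitrate: 280 + 0.872 = 280.872 Mbps.
Stream data: 280.872 Mbps × 600 s = 168523.2 Mb.
With 5% container overhead: ×1.05.
176,949 Mb = 22,118,670,000 bytes ÷ 1,073,741,824 = 20.60 GiB.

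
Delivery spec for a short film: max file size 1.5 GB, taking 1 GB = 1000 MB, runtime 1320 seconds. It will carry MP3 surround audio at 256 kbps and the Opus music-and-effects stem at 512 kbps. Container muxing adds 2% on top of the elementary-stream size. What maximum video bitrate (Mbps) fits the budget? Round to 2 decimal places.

Budget: 1.5 GB = 12000.0 Mb.
Stream payload after overhead: 12000.0 / 1.02 = 11764.7 Mb.
Total bitrate budget: 11764.7 Mb / 1320 s = 8.913 Mbps.
Audio total: 256 + 512 = 768 kbps = 0.768 Mbps.
Video: 8.913 − 0.768 = 8.145 Mbps.

8.14 Mbps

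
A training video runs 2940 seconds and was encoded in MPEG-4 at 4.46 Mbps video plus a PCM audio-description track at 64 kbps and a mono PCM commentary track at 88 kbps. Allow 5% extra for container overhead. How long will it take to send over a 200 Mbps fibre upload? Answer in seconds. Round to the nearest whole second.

Audio total: 64 + 88 = 152 kbps = 0.152 Mbps.
Total bitrate: 4.612 Mbps.
File: 4.612 Mbps × 2940 s = 13559.3 Mb.
With 5% container overhead: ×1.05. → 14237.2 Mb.
At 200 Mbps: 14237.2 / 200 = 71.2 s ≈ 71.2 seconds.

71 seconds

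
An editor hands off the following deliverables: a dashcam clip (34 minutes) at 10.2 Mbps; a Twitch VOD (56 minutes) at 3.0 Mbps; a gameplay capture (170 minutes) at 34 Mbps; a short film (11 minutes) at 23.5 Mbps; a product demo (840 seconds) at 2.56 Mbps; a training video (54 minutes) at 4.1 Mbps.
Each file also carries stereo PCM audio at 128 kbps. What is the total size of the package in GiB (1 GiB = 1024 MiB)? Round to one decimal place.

Audio: 128 kbps = 0.128 Mbps.
dashcam clip: 10.328 Mbps × 2040 s = 21069.1 Mb
Twitch VOD: 3.128 Mbps × 3360 s = 10510.1 Mb
gameplay capture: 34.128 Mbps × 10200 s = 348105.6 Mb
short film: 23.628 Mbps × 660 s = 15594.5 Mb
product demo: 2.688 Mbps × 840 s = 2257.9 Mb
training video: 4.228 Mbps × 3240 s = 13698.7 Mb
Total: 411235.9 Mb = 51404.5 MB.
= 47.87 GiB.

47.9 GiB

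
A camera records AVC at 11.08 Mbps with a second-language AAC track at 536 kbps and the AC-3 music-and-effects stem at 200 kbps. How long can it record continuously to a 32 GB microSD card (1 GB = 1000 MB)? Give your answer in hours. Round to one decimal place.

Audio total: 536 + 200 = 736 kbps = 0.736 Mbps.
Total bitrate: 11.08 + 0.736 = 11.816 Mbps.
Capacity: 32 GB = 256,000 Mb.
Recording time: 256,000 / 11.816 = 21,666 s ≈ 6.02 hours.

6.0 hours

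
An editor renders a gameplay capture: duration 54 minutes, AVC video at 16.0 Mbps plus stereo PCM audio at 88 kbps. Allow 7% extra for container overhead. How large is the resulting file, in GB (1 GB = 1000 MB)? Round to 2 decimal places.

54 min = 3240 s
Audio: 88 kbps = 0.088 Mbps.
Total bitrate: 16.0 + 0.088 = 16.088 Mbps.
Stream data: 16.088 Mbps × 3240 s = 52125.1 Mb.
With 7% container overhead: ×1.07.
55,774 Mb ÷ 8 = 6,972 MB → 6.972 GB.

6.97 GB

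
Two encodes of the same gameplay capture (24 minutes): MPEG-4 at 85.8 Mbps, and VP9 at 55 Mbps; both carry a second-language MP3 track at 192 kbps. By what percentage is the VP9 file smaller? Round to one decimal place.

24 min = 1440 s
Audio: 192 kbps = 0.192 Mbps.
MPEG-4: 85.992 Mbps × 1440 s = 123828.5 Mb = 15.479 GB.
VP9: 55.192 Mbps × 1440 s = 79476.5 Mb = 9.935 GB.
Reduction: (1 − 9.935/15.479) × 100 = 35.82%.

35.8%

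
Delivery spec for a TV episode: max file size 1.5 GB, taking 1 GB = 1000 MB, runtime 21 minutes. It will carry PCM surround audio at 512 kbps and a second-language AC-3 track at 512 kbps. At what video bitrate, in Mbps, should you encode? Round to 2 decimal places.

8.50 Mbps

Budget: 1.5 GB = 12000.0 Mb.
21 min = 1260 s
Total bitrate budget: 12000.0 Mb / 1260 s = 9.524 Mbps.
Audio total: 512 + 512 = 1024 kbps = 1.024 Mbps.
Video: 9.524 − 1.024 = 8.500 Mbps.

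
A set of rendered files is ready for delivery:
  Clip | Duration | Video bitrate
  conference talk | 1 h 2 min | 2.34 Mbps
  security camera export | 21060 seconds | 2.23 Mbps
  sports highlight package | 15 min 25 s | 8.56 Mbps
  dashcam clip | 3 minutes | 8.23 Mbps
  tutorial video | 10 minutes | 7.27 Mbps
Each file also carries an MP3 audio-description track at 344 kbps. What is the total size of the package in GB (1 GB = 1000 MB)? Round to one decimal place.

Audio: 344 kbps = 0.344 Mbps.
conference talk: 2.684 Mbps × 3720 s = 9984.5 Mb
security camera export: 2.574 Mbps × 21060 s = 54208.4 Mb
sports highlight package: 8.904 Mbps × 925 s = 8236.2 Mb
dashcam clip: 8.574 Mbps × 180 s = 1543.3 Mb
tutorial video: 7.614 Mbps × 600 s = 4568.4 Mb
Total: 78540.8 Mb = 9817.6 MB.
= 9.818 GB.

9.8 GB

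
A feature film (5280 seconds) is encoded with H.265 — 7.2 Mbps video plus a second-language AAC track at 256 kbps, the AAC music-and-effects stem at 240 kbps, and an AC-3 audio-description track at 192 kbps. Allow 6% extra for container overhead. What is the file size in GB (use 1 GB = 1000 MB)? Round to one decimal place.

5.5 GB

Audio total: 256 + 240 + 192 = 688 kbps = 0.688 Mbps.
Total bitrate: 7.2 + 0.688 = 7.888 Mbps.
Stream data: 7.888 Mbps × 5280 s = 41648.6 Mb.
With 6% container overhead: ×1.06.
44,148 Mb ÷ 8 = 5,518 MB → 5.518 GB.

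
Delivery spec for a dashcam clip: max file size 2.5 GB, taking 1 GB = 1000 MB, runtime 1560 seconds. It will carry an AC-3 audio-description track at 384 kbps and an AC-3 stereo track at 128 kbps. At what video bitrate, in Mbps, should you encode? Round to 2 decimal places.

12.31 Mbps

Budget: 2.5 GB = 20000.0 Mb.
Total bitrate budget: 20000.0 Mb / 1560 s = 12.821 Mbps.
Audio total: 384 + 128 = 512 kbps = 0.512 Mbps.
Video: 12.821 − 0.512 = 12.309 Mbps.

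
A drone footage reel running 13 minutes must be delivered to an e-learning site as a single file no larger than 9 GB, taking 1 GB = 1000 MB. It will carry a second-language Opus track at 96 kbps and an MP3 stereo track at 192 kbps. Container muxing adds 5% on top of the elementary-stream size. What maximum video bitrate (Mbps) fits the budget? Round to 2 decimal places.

Budget: 9 GB = 72000.0 Mb.
Stream payload after overhead: 72000.0 / 1.05 = 68571.4 Mb.
13 min = 780 s
Total bitrate budget: 68571.4 Mb / 780 s = 87.912 Mbps.
Audio total: 96 + 192 = 288 kbps = 0.288 Mbps.
Video: 87.912 − 0.288 = 87.624 Mbps.

87.62 Mbps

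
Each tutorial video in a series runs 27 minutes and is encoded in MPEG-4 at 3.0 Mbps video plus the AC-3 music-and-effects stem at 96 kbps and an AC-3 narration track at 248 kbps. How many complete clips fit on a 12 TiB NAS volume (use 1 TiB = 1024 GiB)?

19484

27 min = 1620 s
Audio total: 96 + 248 = 344 kbps = 0.344 Mbps.
Total bitrate: 3.344 Mbps.
Per item: 3.344 Mbps × 1620 s = 5,417 Mb = 677.2 MB.
Capacity: 12 TiB = 105,553,116 Mb; 19484.52 items → 19484 complete.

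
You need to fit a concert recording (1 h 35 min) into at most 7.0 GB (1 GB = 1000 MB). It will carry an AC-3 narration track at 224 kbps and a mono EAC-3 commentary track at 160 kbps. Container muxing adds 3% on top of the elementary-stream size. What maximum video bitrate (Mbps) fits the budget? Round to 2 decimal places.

Budget: 7.0 GB = 56000.0 Mb.
Stream payload after overhead: 56000.0 / 1.03 = 54368.9 Mb.
1 h 35 min = 95 min = 5700 s
Total bitrate budget: 54368.9 Mb / 5700 s = 9.538 Mbps.
Audio total: 224 + 160 = 384 kbps = 0.384 Mbps.
Video: 9.538 − 0.384 = 9.154 Mbps.

9.15 Mbps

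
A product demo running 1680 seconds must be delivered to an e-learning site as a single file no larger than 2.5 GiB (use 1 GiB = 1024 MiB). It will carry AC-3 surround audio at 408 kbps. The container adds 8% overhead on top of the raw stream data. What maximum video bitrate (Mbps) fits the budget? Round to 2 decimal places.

11.43 Mbps

Budget: 2.5 GiB = 21474.8 Mb.
Stream payload after overhead: 21474.8 / 1.08 = 19884.1 Mb.
Total bitrate budget: 19884.1 Mb / 1680 s = 11.836 Mbps.
Audio: 408 kbps = 0.408 Mbps.
Video: 11.836 − 0.408 = 11.428 Mbps.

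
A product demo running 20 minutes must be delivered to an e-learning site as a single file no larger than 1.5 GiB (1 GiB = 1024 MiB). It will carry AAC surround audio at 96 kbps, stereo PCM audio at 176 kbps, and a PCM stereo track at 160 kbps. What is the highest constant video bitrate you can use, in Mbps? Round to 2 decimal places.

10.31 Mbps

Budget: 1.5 GiB = 12884.9 Mb.
20 min = 1200 s
Total bitrate budget: 12884.9 Mb / 1200 s = 10.737 Mbps.
Audio total: 96 + 176 + 160 = 432 kbps = 0.432 Mbps.
Video: 10.737 − 0.432 = 10.305 Mbps.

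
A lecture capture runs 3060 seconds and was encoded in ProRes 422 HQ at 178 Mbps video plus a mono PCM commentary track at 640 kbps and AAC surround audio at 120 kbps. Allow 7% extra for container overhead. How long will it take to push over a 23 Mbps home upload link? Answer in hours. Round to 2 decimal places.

7.07 hours

Audio total: 640 + 120 = 760 kbps = 0.760 Mbps.
Total bitrate: 178.760 Mbps.
File: 178.760 Mbps × 3060 s = 547005.6 Mb.
With 7% container overhead: ×1.07. → 585296.0 Mb.
At 23 Mbps: 585296.0 / 23 = 25447.7 s ≈ 7.07 hours.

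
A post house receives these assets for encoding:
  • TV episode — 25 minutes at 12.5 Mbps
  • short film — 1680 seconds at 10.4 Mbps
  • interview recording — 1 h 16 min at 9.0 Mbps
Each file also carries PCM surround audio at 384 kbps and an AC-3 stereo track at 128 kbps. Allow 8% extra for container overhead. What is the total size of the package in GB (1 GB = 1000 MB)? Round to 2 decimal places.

Audio total: 384 + 128 = 512 kbps = 0.512 Mbps.
TV episode: 13.012 Mbps × 1500 s × 1.08 = 21079.4 Mb
short film: 10.912 Mbps × 1680 s × 1.08 = 19798.7 Mb
interview recording: 9.512 Mbps × 4560 s × 1.08 = 46844.7 Mb
Total: 87722.9 Mb = 10965.4 MB.
= 10.97 GB.

10.97 GB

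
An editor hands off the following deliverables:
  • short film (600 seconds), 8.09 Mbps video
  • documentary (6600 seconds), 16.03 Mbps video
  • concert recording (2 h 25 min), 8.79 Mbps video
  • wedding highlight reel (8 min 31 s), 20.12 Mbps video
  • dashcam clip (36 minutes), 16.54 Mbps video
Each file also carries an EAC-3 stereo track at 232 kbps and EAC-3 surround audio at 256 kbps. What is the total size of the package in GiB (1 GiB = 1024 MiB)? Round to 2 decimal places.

Audio total: 232 + 256 = 488 kbps = 0.488 Mbps.
short film: 8.578 Mbps × 600 s = 5146.8 Mb
documentary: 16.518 Mbps × 6600 s = 109018.8 Mb
concert recording: 9.278 Mbps × 8700 s = 80718.6 Mb
wedding highlight reel: 20.608 Mbps × 511 s = 10530.7 Mb
dashcam clip: 17.028 Mbps × 2160 s = 36780.5 Mb
Total: 242195.4 Mb = 30274.4 MB.
= 28.20 GiB.

28.20 GiB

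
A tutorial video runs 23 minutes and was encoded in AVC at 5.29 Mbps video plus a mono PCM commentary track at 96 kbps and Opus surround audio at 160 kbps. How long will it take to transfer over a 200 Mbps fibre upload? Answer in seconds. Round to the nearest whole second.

23 min = 1380 s
Audio total: 96 + 160 = 256 kbps = 0.256 Mbps.
Total bitrate: 5.546 Mbps.
File: 5.546 Mbps × 1380 s = 7653.5 Mb.
At 200 Mbps: 7653.5 / 200 = 38.3 s ≈ 38.3 seconds.

38 seconds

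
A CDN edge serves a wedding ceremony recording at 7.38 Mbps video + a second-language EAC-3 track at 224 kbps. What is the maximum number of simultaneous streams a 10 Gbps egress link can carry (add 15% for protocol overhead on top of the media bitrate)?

Audio: 224 kbps = 0.224 Mbps.
Per-viewer media rate: 7.604 Mbps.
On the wire with 15% overhead: 8.745 Mbps.
10 Gbps = 10,000 Mbps; 10,000 / 8.745 = 1143.56 → 1143 viewers.

1143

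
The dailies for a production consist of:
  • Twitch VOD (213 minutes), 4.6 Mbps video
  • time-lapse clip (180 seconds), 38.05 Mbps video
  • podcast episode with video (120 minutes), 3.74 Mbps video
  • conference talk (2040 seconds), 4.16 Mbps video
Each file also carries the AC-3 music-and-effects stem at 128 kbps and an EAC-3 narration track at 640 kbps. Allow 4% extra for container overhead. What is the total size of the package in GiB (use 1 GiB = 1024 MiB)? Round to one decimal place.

14.3 GiB

Audio total: 128 + 640 = 768 kbps = 0.768 Mbps.
Twitch VOD: 5.368 Mbps × 12780 s × 1.04 = 71347.2 Mb
time-lapse clip: 38.818 Mbps × 180 s × 1.04 = 7266.7 Mb
podcast episode with video: 4.508 Mbps × 7200 s × 1.04 = 33755.9 Mb
conference talk: 4.928 Mbps × 2040 s × 1.04 = 10455.2 Mb
Total: 122825.0 Mb = 15353.1 MB.
= 14.30 GiB.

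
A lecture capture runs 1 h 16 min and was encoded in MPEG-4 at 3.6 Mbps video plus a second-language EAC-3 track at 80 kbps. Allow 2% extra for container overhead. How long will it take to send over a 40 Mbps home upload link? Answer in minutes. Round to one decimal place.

1 h 16 min = 76 min = 4560 s
Audio: 80 kbps = 0.080 Mbps.
Total bitrate: 3.680 Mbps.
File: 3.680 Mbps × 4560 s = 16780.8 Mb.
With 2% container overhead: ×1.02. → 17116.4 Mb.
At 40 Mbps: 17116.4 / 40 = 427.9 s ≈ 7.13 minutes.

7.1 minutes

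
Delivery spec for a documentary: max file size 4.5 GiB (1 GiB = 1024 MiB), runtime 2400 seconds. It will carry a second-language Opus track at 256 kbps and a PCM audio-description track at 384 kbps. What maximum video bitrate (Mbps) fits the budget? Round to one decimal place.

Budget: 4.5 GiB = 38654.7 Mb.
Total bitrate budget: 38654.7 Mb / 2400 s = 16.106 Mbps.
Audio total: 256 + 384 = 640 kbps = 0.640 Mbps.
Video: 16.106 − 0.640 = 15.466 Mbps.

15.5 Mbps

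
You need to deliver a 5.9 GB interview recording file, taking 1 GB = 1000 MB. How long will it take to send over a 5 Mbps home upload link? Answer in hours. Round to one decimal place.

File: 5.9 GB = 47200.0 Mb.
At 5 Mbps: 47200.0 / 5 = 9440.0 s ≈ 2.62 hours.

2.6 hours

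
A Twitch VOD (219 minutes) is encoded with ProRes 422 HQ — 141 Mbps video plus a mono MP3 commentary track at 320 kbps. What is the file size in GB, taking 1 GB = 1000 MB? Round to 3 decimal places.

232.118 GB

219 min = 13140 s
Audio: 320 kbps = 0.320 Mbps.
Total bitrate: 141 + 0.320 = 141.320 Mbps.
Stream data: 141.320 Mbps × 13140 s = 1856944.8 Mb.
1,856,945 Mb ÷ 8 = 232,118 MB → 232.1 GB.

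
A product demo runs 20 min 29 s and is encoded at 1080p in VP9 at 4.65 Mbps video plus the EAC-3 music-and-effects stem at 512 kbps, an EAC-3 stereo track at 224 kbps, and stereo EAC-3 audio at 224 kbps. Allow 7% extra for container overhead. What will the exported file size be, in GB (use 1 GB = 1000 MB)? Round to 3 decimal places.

0.922 GB

20 min 29 s = 1229 s
Audio total: 512 + 224 + 224 = 960 kbps = 0.960 Mbps.
Total bitrate: 4.65 + 0.960 = 5.610 Mbps.
Stream data: 5.610 Mbps × 1229 s = 6894.7 Mb.
With 7% container overhead: ×1.07.
7,377 Mb ÷ 8 = 922.2 MB → 0.9222 GB.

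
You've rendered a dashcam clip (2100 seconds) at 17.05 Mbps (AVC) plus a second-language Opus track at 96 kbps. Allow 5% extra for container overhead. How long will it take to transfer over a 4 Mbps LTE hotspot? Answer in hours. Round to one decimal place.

Audio: 96 kbps = 0.096 Mbps.
Total bitrate: 17.146 Mbps.
File: 17.146 Mbps × 2100 s = 36006.6 Mb.
With 5% container overhead: ×1.05. → 37806.9 Mb.
At 4 Mbps: 37806.9 / 4 = 9451.7 s ≈ 2.63 hours.

2.6 hours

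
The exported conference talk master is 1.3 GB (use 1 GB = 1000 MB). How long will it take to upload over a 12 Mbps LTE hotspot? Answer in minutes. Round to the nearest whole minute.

File: 1.3 GB = 10400.0 Mb.
At 12 Mbps: 10400.0 / 12 = 866.7 s ≈ 14.4 minutes.

14 minutes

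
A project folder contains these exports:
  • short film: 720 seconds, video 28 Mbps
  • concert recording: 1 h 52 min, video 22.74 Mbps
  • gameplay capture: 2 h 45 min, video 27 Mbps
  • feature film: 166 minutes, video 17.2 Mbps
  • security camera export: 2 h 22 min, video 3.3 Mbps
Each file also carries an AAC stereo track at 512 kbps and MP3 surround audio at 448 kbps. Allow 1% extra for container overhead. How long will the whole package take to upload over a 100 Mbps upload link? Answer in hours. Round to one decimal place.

1.9 hours

Audio total: 512 + 448 = 960 kbps = 0.960 Mbps.
short film: 28.960 Mbps × 720 s × 1.01 = 21059.7 Mb
concert recording: 23.700 Mbps × 6720 s × 1.01 = 160856.6 Mb
gameplay capture: 27.960 Mbps × 9900 s × 1.01 = 279572.0 Mb
feature film: 18.160 Mbps × 9960 s × 1.01 = 182682.3 Mb
security camera export: 4.260 Mbps × 8520 s × 1.01 = 36658.2 Mb
Total: 680828.9 Mb = 85103.6 MB.
At 100 Mbps: 680828.9 / 100 = 6808 s ≈ 1.89 hours.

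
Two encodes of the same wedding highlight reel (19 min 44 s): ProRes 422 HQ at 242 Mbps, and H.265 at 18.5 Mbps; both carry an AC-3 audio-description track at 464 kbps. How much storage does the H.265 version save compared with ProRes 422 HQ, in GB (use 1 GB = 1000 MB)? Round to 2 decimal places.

33.08 GB

19 min 44 s = 1184 s
Audio: 464 kbps = 0.464 Mbps.
ProRes 422 HQ: 242.464 Mbps × 1184 s = 287077.4 Mb = 35.885 GB.
H.265: 18.964 Mbps × 1184 s = 22453.4 Mb = 2.807 GB.
Saving: 35.885 − 2.807 = 33.078 GB.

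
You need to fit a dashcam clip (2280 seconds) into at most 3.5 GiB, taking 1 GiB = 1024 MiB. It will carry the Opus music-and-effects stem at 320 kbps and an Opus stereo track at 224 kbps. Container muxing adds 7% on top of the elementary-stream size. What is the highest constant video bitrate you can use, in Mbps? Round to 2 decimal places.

Budget: 3.5 GiB = 30064.8 Mb.
Stream payload after overhead: 30064.8 / 1.07 = 28097.9 Mb.
Total bitrate budget: 28097.9 Mb / 2280 s = 12.324 Mbps.
Audio total: 320 + 224 = 544 kbps = 0.544 Mbps.
Video: 12.324 − 0.544 = 11.780 Mbps.

11.78 Mbps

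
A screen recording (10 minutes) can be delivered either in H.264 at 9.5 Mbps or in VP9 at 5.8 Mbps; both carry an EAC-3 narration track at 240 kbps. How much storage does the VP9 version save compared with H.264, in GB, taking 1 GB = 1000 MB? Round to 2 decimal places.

0.28 GB

10 min = 600 s
Audio: 240 kbps = 0.240 Mbps.
H.264: 9.740 Mbps × 600 s = 5844.0 Mb = 0.731 GB.
VP9: 6.040 Mbps × 600 s = 3624.0 Mb = 0.453 GB.
Saving: 0.731 − 0.453 = 0.278 GB.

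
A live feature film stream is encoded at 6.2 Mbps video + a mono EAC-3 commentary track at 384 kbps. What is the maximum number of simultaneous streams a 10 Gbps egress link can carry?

Audio: 384 kbps = 0.384 Mbps.
Per-viewer media rate: 6.584 Mbps.
10 Gbps = 10,000 Mbps; 10,000 / 6.584 = 1518.83 → 1518 viewers.

1518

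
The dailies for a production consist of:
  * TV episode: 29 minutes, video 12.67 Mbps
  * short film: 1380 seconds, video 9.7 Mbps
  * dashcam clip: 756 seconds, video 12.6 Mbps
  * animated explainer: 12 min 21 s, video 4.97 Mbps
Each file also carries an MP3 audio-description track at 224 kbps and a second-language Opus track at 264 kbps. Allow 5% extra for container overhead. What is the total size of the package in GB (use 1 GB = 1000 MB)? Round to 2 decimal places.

Audio total: 224 + 264 = 488 kbps = 0.488 Mbps.
TV episode: 13.158 Mbps × 1740 s × 1.05 = 24039.7 Mb
short film: 10.188 Mbps × 1380 s × 1.05 = 14762.4 Mb
dashcam clip: 13.088 Mbps × 756 s × 1.05 = 10389.3 Mb
animated explainer: 5.458 Mbps × 741 s × 1.05 = 4246.6 Mb
Total: 53437.9 Mb = 6679.7 MB.
= 6.680 GB.

6.68 GB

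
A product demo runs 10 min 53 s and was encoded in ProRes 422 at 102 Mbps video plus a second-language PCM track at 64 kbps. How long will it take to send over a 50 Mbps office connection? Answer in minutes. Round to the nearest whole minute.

22 minutes

10 min 53 s = 653 s
Audio: 64 kbps = 0.064 Mbps.
Total bitrate: 102.064 Mbps.
File: 102.064 Mbps × 653 s = 66647.8 Mb.
At 50 Mbps: 66647.8 / 50 = 1333.0 s ≈ 22.2 minutes.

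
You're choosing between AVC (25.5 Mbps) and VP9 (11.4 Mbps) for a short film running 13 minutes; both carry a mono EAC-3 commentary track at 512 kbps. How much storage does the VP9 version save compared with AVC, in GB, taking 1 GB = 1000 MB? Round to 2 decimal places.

13 min = 780 s
Audio: 512 kbps = 0.512 Mbps.
AVC: 26.012 Mbps × 780 s = 20289.4 Mb = 2.536 GB.
VP9: 11.912 Mbps × 780 s = 9291.4 Mb = 1.161 GB.
Saving: 2.536 − 1.161 = 1.375 GB.

1.37 GB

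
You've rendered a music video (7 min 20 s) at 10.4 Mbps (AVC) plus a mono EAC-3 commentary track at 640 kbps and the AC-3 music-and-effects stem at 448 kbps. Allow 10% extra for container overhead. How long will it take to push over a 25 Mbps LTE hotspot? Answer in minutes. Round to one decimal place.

3.7 minutes

7 min 20 s = 440 s
Audio total: 640 + 448 = 1088 kbps = 1.088 Mbps.
Total bitrate: 11.488 Mbps.
File: 11.488 Mbps × 440 s = 5054.7 Mb.
With 10% container overhead: ×1.10. → 5560.2 Mb.
At 25 Mbps: 5560.2 / 25 = 222.4 s ≈ 3.71 minutes.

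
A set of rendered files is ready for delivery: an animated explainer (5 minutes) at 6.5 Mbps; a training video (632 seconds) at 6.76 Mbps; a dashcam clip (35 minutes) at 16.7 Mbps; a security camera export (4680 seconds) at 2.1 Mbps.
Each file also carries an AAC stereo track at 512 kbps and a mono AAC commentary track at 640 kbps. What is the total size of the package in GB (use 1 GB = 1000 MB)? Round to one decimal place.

Audio total: 512 + 640 = 1152 kbps = 1.152 Mbps.
animated explainer: 7.652 Mbps × 300 s = 2295.6 Mb
training video: 7.912 Mbps × 632 s = 5000.4 Mb
dashcam clip: 17.852 Mbps × 2100 s = 37489.2 Mb
security camera export: 3.252 Mbps × 4680 s = 15219.4 Mb
Total: 60004.5 Mb = 7500.6 MB.
= 7.501 GB.

7.5 GB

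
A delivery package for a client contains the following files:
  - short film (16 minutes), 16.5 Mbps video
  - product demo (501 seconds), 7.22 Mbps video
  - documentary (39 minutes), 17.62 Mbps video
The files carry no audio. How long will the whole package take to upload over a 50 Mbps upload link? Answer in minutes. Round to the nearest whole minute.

short film: 16.500 Mbps × 960 s = 15840.0 Mb
product demo: 7.220 Mbps × 501 s = 3617.2 Mb
documentary: 17.620 Mbps × 2340 s = 41230.8 Mb
Total: 60688.0 Mb = 7586.0 MB.
At 50 Mbps: 60688.0 / 50 = 1214 s ≈ 20.2 minutes.

20 minutes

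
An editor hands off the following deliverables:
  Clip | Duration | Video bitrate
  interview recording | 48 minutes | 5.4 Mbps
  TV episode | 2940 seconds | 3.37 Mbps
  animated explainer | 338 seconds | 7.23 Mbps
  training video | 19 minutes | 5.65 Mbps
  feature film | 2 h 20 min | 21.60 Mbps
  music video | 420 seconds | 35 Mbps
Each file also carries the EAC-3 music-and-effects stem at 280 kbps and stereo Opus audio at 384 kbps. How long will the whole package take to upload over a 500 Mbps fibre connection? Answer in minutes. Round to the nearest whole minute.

Audio total: 280 + 384 = 664 kbps = 0.664 Mbps.
interview recording: 6.064 Mbps × 2880 s = 17464.3 Mb
TV episode: 4.034 Mbps × 2940 s = 11860.0 Mb
animated explainer: 7.894 Mbps × 338 s = 2668.2 Mb
training video: 6.314 Mbps × 1140 s = 7198.0 Mb
feature film: 22.264 Mbps × 8400 s = 187017.6 Mb
music video: 35.664 Mbps × 420 s = 14978.9 Mb
Total: 241186.9 Mb = 30148.4 MB.
At 500 Mbps: 241186.9 / 500 = 482 s ≈ 8.04 minutes.

8 minutes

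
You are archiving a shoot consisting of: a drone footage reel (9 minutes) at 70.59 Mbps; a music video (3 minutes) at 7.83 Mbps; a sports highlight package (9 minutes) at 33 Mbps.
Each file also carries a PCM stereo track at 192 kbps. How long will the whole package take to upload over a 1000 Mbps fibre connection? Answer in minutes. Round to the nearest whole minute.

1 minutes

Audio: 192 kbps = 0.192 Mbps.
drone footage reel: 70.782 Mbps × 540 s = 38222.3 Mb
music video: 8.022 Mbps × 180 s = 1444.0 Mb
sports highlight package: 33.192 Mbps × 540 s = 17923.7 Mb
Total: 57589.9 Mb = 7198.7 MB.
At 1000 Mbps: 57589.9 / 1000 = 58 s ≈ 0.96 minutes.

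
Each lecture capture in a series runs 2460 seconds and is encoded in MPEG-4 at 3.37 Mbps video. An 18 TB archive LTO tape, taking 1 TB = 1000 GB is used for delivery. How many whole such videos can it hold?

17369

Per item: 3.370 Mbps × 2460 s = 8,290 Mb = 1,036 MB.
Capacity: 18 TB = 144,000,000 Mb; 17369.91 items → 17369 complete.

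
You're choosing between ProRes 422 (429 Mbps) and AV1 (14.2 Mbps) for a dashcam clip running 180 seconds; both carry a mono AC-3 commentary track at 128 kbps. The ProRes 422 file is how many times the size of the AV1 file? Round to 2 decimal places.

29.95

Audio: 128 kbps = 0.128 Mbps.
ProRes 422: 429.128 Mbps × 180 s = 77243.0 Mb = 8.992 GiB.
AV1: 14.328 Mbps × 180 s = 2579.0 Mb = 0.300 GiB.
Ratio: 8.992 / 0.300 = 29.950.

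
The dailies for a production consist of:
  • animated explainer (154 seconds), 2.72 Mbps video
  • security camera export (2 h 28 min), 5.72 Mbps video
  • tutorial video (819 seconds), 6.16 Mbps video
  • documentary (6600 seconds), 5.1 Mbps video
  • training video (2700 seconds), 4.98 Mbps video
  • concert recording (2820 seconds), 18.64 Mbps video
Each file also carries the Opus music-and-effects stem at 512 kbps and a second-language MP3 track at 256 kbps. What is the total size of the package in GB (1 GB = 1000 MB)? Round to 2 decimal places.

21.60 GB

Audio total: 512 + 256 = 768 kbps = 0.768 Mbps.
animated explainer: 3.488 Mbps × 154 s = 537.2 Mb
security camera export: 6.488 Mbps × 8880 s = 57613.4 Mb
tutorial video: 6.928 Mbps × 819 s = 5674.0 Mb
documentary: 5.868 Mbps × 6600 s = 38728.8 Mb
training video: 5.748 Mbps × 2700 s = 15519.6 Mb
concert recording: 19.408 Mbps × 2820 s = 54730.6 Mb
Total: 172803.6 Mb = 21600.4 MB.
= 21.60 GB.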